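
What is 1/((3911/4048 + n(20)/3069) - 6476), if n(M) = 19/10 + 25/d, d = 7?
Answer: -39528720/255949729333 ≈ -0.00015444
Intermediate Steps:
n(M) = 383/70 (n(M) = 19/10 + 25/7 = 383/70)
1/((3911/4048 + n(20)/3069) - 6476) = 1/((3911/4048 + (383/70)/3069) - 6476) = 1/((3911*(1/4048) + (383/70)*(1/3069)) - 6476) = 1/((3911/4048 + 383/214830) - 6476) = 1/(38261387/39528720 - 6476) = 1/(-255949729333/39528720) = -39528720/255949729333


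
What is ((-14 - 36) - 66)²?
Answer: 13456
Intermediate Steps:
((-14 - 36) - 66)² = (-50 - 66)² = (-116)² = 13456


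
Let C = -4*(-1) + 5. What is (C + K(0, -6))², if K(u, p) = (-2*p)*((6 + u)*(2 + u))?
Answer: 23409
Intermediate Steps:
K(u, p) = -2*p*(2 + u)*(6 + u) (K(u, p) = (-2*p)*((2 + u)*(6 + u)) = -2*p*(2 + u)*(6 + u))
C = 9 (C = 4 + 5 = 9)
(C + K(0, -6))² = (9 - 2*(-6)*(12 + 0² + 8*0))² = (9 - 2*(-6)*(12 + 0 + 0))² = (9 - 2*(-6)*12)² = (9 + 144)² = 153² = 23409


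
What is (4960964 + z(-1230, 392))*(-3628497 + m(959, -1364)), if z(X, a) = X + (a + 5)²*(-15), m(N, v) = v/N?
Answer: -9031983674527213/959 ≈ -9.4181e+12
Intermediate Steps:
z(X, a) = X - 15*(5 + a)² (z(X, a) = X + (5 + a)²*(-15) = X - 15*(5 + a)²)
(4960964 + z(-1230, 392))*(-3628497 + m(959, -1364)) = (4960964 + (-1230 - 15*(5 + 392)²))*(-3628497 - 1364/959) = (4960964 + (-1230 - 15*397²))*(-3628497 - 1364*1/959) = (4960964 + (-1230 - 15*157609))*(-3628497 - 1364/959) = (4960964 + (-1230 - 2364135))*(-3479729987/959) = (4960964 - 2365365)*(-3479729987/959) = 2595599*(-3479729987/959) = -9031983674527213/959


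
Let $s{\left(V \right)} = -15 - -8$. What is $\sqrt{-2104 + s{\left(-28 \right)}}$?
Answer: $i \sqrt{2111} \approx 45.946 i$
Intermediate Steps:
$s{\left(V \right)} = -7$ ($s{\left(V \right)} = -15 + 8 = -7$)
$\sqrt{-2104 + s{\left(-28 \right)}} = \sqrt{-2104 - 7} = \sqrt{-2111} = i \sqrt{2111}$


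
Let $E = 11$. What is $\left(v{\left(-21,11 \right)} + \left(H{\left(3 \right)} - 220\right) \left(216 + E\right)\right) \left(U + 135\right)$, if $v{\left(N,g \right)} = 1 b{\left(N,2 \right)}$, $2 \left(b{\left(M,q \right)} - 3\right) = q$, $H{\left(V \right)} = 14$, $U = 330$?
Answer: $-21742470$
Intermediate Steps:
$b{\left(M,q \right)} = 3 + \frac{q}{2}$
$v{\left(N,g \right)} = 4$ ($v{\left(N,g \right)} = 1 \left(3 + \frac{1}{2} \cdot 2\right) = 1 \left(3 + 1\right) = 1 \cdot 4 = 4$)
$\left(v{\left(-21,11 \right)} + \left(H{\left(3 \right)} - 220\right) \left(216 + E\right)\right) \left(U + 135\right) = \left(4 + \left(14 - 220\right) \left(216 + 11\right)\right) \left(330 + 135\right) = \left(4 - 46762\right) 465 = \left(-46758\right) 465 = -21742470$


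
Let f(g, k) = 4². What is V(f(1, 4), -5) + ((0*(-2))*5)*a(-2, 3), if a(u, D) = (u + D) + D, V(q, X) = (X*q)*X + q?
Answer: 416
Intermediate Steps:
f(g, k) = 16
V(q, X) = q + q*X² (V(q, X) = q*X² + q = q + q*X²)
a(u, D) = u + 2*D (a(u, D) = (D + u) + D = u + 2*D)
V(f(1, 4), -5) + ((0*(-2))*5)*a(-2, 3) = 16*(1 + (-5)²) + ((0*(-2))*5)*(-2 + 2*3) = 16*(1 + 25) + (0*5)*(-2 + 6) = 16*26 + 0*4 = 416 + 0 = 416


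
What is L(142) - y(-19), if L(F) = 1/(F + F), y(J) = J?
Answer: 5397/284 ≈ 19.004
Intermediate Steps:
L(F) = 1/(2*F)
L(142) - y(-19) = (½)/142 - 1*(-19) = (½)*(1/142) + 19 = 1/284 + 19 = 5397/284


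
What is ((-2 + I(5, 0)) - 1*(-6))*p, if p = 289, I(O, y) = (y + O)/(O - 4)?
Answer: 2601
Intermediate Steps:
I(O, y) = (O + y)/(-4 + O)
((-2 + I(5, 0)) - 1*(-6))*p = ((-2 + (5 + 0)/(-4 + 5)) - 1*(-6))*289 = ((-2 + 5/1) + 6)*289 = ((-2 + 1*5) + 6)*289 = ((-2 + 5) + 6)*289 = (3 + 6)*289 = 9*289 = 2601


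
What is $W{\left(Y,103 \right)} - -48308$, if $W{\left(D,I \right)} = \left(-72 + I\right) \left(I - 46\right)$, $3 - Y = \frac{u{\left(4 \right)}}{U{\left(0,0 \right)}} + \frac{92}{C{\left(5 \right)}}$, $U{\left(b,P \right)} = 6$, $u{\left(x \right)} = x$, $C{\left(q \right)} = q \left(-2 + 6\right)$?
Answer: $50075$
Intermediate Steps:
$C{\left(q \right)} = 4 q$ ($C{\left(q \right)} = q 4 = 4 q$)
$Y = - \frac{34}{15}$ ($Y = 3 - \left(\frac{4}{6} + \frac{92}{4 \cdot 5}\right) = 3 - \left(4 \cdot \frac{1}{6} + \frac{92}{20}\right) = 3 - \left(\frac{2}{3} + 92 \cdot \frac{1}{20}\right) = 3 - \left(\frac{2}{3} + \frac{23}{5}\right) = 3 - \frac{79}{15} = - \frac{34}{15} \approx -2.2667$)
$W{\left(D,I \right)} = \left(-72 + I\right) \left(-46 + I\right)$
$W{\left(Y,103 \right)} - -48308 = \left(3312 + 103^{2} - 12154\right) - -48308 = \left(3312 + 10609 - 12154\right) + 48308 = 1767 + 48308 = 50075$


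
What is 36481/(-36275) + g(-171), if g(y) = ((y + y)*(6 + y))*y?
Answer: -350036737231/36275 ≈ -9.6495e+6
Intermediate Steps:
g(y) = 2*y²*(6 + y) (g(y) = ((2*y)*(6 + y))*y = (2*y*(6 + y))*y = 2*y²*(6 + y))
36481/(-36275) + g(-171) = 36481/(-36275) + 2*(-171)²*(6 - 171) = 36481*(-1/36275) + 2*29241*(-165) = -36481/36275 - 9649530 = -350036737231/36275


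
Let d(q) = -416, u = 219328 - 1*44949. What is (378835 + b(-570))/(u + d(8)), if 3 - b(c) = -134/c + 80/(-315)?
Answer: 2267345543/1041168555 ≈ 2.1777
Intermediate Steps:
u = 174379 (u = 219328 - 44949 = 174379)
b(c) = 205/63 + 134/c (b(c) = 3 - (-134/c + 80/(-315)) = 3 - (-134/c + 80*(-1/315)) = 3 - (-134/c - 16/63) = 3 - (-16/63 - 134/c) = 3 + (16/63 + 134/c) = 205/63 + 134/c)
(378835 + b(-570))/(u + d(8)) = (378835 + (205/63 + 134/(-570)))/(174379 - 416) = (378835 + (205/63 + 134*(-1/570)))/173963 = (378835 + (205/63 - 67/285))*(1/173963) = (378835 + 18068/5985)*(1/173963) = (2267345543/5985)*(1/173963) = 2267345543/1041168555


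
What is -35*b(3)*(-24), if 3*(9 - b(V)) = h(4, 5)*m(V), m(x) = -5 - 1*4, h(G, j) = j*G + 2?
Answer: 63000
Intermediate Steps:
h(G, j) = 2 + G*j (h(G, j) = G*j + 2 = 2 + G*j)
m(x) = -9 (m(x) = -5 - 4 = -9)
b(V) = 75 (b(V) = 9 - (2 + 4*5)*(-9)/3 = 9 - (2 + 20)*(-9)/3 = 9 - 22*(-9)/3 = 9 - ⅓*(-198) = 9 + 66 = 75)
-35*b(3)*(-24) = -35*75*(-24) = -2625*(-24) = 63000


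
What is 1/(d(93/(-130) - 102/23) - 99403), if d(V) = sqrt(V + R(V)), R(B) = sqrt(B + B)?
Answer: 2990/(-297214970 + sqrt(8970)*sqrt(-5133 + 2*I*sqrt(2557945))) ≈ -1.006e-5 - 2.3969e-10*I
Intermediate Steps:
R(B) = sqrt(2)*sqrt(B) (R(B) = sqrt(2*B) = sqrt(2)*sqrt(B))
d(V) = sqrt(V + sqrt(2)*sqrt(V))
1/(d(93/(-130) - 102/23) - 99403) = 1/(sqrt((93/(-130) - 102/23) + sqrt(2)*sqrt(93/(-130) - 102/23)) - 99403) = 1/(sqrt((93*(-1/130) - 102*1/23) + sqrt(2)*sqrt(93*(-1/130) - 102*1/23)) - 99403) = 1/(sqrt((-93/130 - 102/23) + sqrt(2)*sqrt(-93/130 - 102/23)) - 99403) = 1/(sqrt(-15399/2990 + sqrt(2)*sqrt(-15399/2990)) - 99403) = 1/(sqrt(-15399/2990 + sqrt(2)*(3*I*sqrt(5115890)/2990)) - 99403) = 1/(sqrt(-15399/2990 + 3*I*sqrt(2557945)/1495) - 99403) = 1/(-99403 + sqrt(-15399/2990 + 3*I*sqrt(2557945)/1495))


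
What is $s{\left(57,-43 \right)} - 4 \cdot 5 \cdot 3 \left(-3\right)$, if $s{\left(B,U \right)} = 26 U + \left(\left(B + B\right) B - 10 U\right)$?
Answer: $5990$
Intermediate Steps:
$s{\left(B,U \right)} = 2 B^{2} + 16 U$ ($s{\left(B,U \right)} = 26 U + \left(2 B B - 10 U\right) = 26 U + \left(2 B^{2} - 10 U\right) = 26 U + \left(- 10 U + 2 B^{2}\right) = 2 B^{2} + 16 U$)
$s{\left(57,-43 \right)} - 4 \cdot 5 \cdot 3 \left(-3\right) = \left(2 \cdot 57^{2} + 16 \left(-43\right)\right) - 4 \cdot 5 \cdot 3 \left(-3\right) = \left(2 \cdot 3249 - 688\right) - 4 \cdot 15 \left(-3\right) = \left(6498 - 688\right) - -180 = 5810 + 180 = 5990$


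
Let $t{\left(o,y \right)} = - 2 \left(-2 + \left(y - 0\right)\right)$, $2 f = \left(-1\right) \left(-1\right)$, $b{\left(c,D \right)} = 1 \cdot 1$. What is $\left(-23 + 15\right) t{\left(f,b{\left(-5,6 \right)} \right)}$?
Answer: $-16$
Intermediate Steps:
$b{\left(c,D \right)} = 1$
$f = \frac{1}{2}$ ($f = \frac{\left(-1\right) \left(-1\right)}{2} = \frac{1}{2} \cdot 1 = \frac{1}{2} \approx 0.5$)
$t{\left(o,y \right)} = 4 - 2 y$ ($t{\left(o,y \right)} = - 2 \left(-2 + \left(y + 0\right)\right) = - 2 \left(-2 + y\right) = 4 - 2 y$)
$\left(-23 + 15\right) t{\left(f,b{\left(-5,6 \right)} \right)} = \left(-23 + 15\right) \left(4 - 2\right) = - 8 \left(4 - 2\right) = \left(-8\right) 2 = -16$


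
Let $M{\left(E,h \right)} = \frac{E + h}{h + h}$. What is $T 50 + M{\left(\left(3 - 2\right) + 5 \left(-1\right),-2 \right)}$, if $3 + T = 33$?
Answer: $\frac{3003}{2} \approx 1501.5$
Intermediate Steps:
$T = 30$ ($T = -3 + 33 = 30$)
$M{\left(E,h \right)} = \frac{E + h}{2 h}$
$T 50 + M{\left(\left(3 - 2\right) + 5 \left(-1\right),-2 \right)} = 30 \cdot 50 + \frac{\left(\left(3 - 2\right) + 5 \left(-1\right)\right) - 2}{2 \left(-2\right)} = 1500 + \frac{1}{2} \left(- \frac{1}{2}\right) \left(\left(\left(3 - 2\right) - 5\right) - 2\right) = 1500 + \frac{1}{2} \left(- \frac{1}{2}\right) \left(\left(1 - 5\right) - 2\right) = 1500 + \frac{1}{2} \left(- \frac{1}{2}\right) \left(-4 - 2\right) = 1500 + \frac{1}{2} \left(- \frac{1}{2}\right) \left(-6\right) = 1500 + \frac{3}{2} = \frac{3003}{2}$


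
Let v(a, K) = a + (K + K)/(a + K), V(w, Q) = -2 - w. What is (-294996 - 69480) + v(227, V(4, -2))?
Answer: -80499041/221 ≈ -3.6425e+5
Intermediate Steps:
v(a, K) = a + 2*K/(K + a) (v(a, K) = a + (2*K)/(K + a) = a + 2*K/(K + a))
(-294996 - 69480) + v(227, V(4, -2)) = (-294996 - 69480) + (227² + 2*(-2 - 1*4) + (-2 - 1*4)*227)/((-2 - 1*4) + 227) = -364476 + (51529 + 2*(-2 - 4) + (-2 - 4)*227)/((-2 - 4) + 227) = -364476 + (51529 + 2*(-6) - 6*227)/(-6 + 227) = -364476 + (51529 - 12 - 1362)/221 = -364476 + (1/221)*50155 = -364476 + 50155/221 = -80499041/221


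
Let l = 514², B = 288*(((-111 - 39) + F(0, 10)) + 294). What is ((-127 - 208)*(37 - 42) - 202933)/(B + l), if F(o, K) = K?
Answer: -100629/154274 ≈ -0.65227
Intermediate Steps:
B = 44352 (B = 288*(((-111 - 39) + 10) + 294) = 288*((-150 + 10) + 294) = 288*(-140 + 294) = 288*154 = 44352)
l = 264196
((-127 - 208)*(37 - 42) - 202933)/(B + l) = ((-127 - 208)*(37 - 42) - 202933)/(44352 + 264196) = (-335*(-5) - 202933)/308548 = (1675 - 202933)*(1/308548) = -201258*1/308548 = -100629/154274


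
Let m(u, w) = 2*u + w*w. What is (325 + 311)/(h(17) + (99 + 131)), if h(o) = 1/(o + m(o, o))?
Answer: 72080/26067 ≈ 2.7652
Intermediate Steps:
m(u, w) = w**2 + 2*u (m(u, w) = 2*u + w**2 = w**2 + 2*u)
h(o) = 1/(o**2 + 3*o) (h(o) = 1/(o + (o**2 + 2*o)) = 1/(o**2 + 3*o))
(325 + 311)/(h(17) + (99 + 131)) = (325 + 311)/(1/(17*(3 + 17)) + (99 + 131)) = 636/((1/17)/20 + 230) = 636/((1/17)*(1/20) + 230) = 636/(1/340 + 230) = 636/(78201/340) = 636*(340/78201) = 72080/26067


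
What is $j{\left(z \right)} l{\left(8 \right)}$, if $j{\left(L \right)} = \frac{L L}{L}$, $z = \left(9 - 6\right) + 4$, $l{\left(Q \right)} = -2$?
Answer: $-14$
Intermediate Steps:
$z = 7$ ($z = 3 + 4 = 7$)
$j{\left(L \right)} = L$ ($j{\left(L \right)} = \frac{L^{2}}{L} = L$)
$j{\left(z \right)} l{\left(8 \right)} = 7 \left(-2\right) = -14$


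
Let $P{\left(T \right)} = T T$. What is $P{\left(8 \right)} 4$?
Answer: $256$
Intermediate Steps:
$P{\left(T \right)} = T^{2}$
$P{\left(8 \right)} 4 = 8^{2} \cdot 4 = 64 \cdot 4 = 256$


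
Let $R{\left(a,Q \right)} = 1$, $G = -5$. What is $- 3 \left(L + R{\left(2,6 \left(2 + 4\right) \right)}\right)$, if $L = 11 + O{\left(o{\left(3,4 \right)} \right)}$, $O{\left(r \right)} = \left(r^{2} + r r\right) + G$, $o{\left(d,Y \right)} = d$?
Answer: $-75$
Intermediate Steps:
$O{\left(r \right)} = -5 + 2 r^{2}$ ($O{\left(r \right)} = \left(r^{2} + r r\right) - 5 = \left(r^{2} + r^{2}\right) - 5 = 2 r^{2} - 5 = -5 + 2 r^{2}$)
$L = 24$ ($L = 11 - \left(5 - 2 \cdot 3^{2}\right) = 11 + \left(-5 + 2 \cdot 9\right) = 11 + \left(-5 + 18\right) = 11 + 13 = 24$)
$- 3 \left(L + R{\left(2,6 \left(2 + 4\right) \right)}\right) = - 3 \left(24 + 1\right) = \left(-3\right) 25 = -75$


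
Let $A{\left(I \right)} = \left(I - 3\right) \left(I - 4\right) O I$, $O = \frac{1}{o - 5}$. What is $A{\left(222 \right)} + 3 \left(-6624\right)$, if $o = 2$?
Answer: $-3552780$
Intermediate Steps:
$O = - \frac{1}{3}$ ($O = \frac{1}{2 - 5} = \frac{1}{-3} = - \frac{1}{3} \approx -0.33333$)
$A{\left(I \right)} = - \frac{I \left(-4 + I\right) \left(-3 + I\right)}{3}$ ($A{\left(I \right)} = \left(I - 3\right) \left(I - 4\right) \left(- \frac{1}{3}\right) I = \left(-3 + I\right) \left(-4 + I\right) \left(- \frac{1}{3}\right) I = \left(-4 + I\right) \left(-3 + I\right) \left(- \frac{1}{3}\right) I = - \frac{\left(-4 + I\right) \left(-3 + I\right)}{3} I = - \frac{I \left(-4 + I\right) \left(-3 + I\right)}{3}$)
$A{\left(222 \right)} + 3 \left(-6624\right) = \frac{1}{3} \cdot 222 \left(-12 - 222^{2} + 7 \cdot 222\right) + 3 \left(-6624\right) = \frac{1}{3} \cdot 222 \left(-12 - 49284 + 1554\right) - 19872 = \frac{1}{3} \cdot 222 \left(-47742\right) - 19872 = -3532908 - 19872 = -3552780$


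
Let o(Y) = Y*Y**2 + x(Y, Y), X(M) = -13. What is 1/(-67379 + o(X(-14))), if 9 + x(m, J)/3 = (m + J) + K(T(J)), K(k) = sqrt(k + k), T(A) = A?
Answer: -23227/1618480665 - I*sqrt(26)/1618480665 ≈ -1.4351e-5 - 3.1505e-9*I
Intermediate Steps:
K(k) = sqrt(2)*sqrt(k) (K(k) = sqrt(2*k) = sqrt(2)*sqrt(k))
x(m, J) = -27 + 3*J + 3*m + 3*sqrt(2)*sqrt(J) (x(m, J) = -27 + 3*((m + J) + sqrt(2)*sqrt(J)) = -27 + 3*((J + m) + sqrt(2)*sqrt(J)) = -27 + 3*(J + m + sqrt(2)*sqrt(J)) = -27 + (3*J + 3*m + 3*sqrt(2)*sqrt(J)) = -27 + 3*J + 3*m + 3*sqrt(2)*sqrt(J))
o(Y) = -27 + Y**3 + 6*Y + 3*sqrt(2)*sqrt(Y) (o(Y) = Y*Y**2 + (-27 + 3*Y + 3*Y + 3*sqrt(2)*sqrt(Y)) = Y**3 + (-27 + 6*Y + 3*sqrt(2)*sqrt(Y)) = -27 + Y**3 + 6*Y + 3*sqrt(2)*sqrt(Y))
1/(-67379 + o(X(-14))) = 1/(-67379 + (-27 + (-13)**3 + 6*(-13) + 3*sqrt(2)*sqrt(-13))) = 1/(-67379 + (-27 - 2197 - 78 + 3*sqrt(2)*(I*sqrt(13)))) = 1/(-67379 + (-27 - 2197 - 78 + 3*I*sqrt(26))) = 1/(-67379 + (-2302 + 3*I*sqrt(26))) = 1/(-69681 + 3*I*sqrt(26))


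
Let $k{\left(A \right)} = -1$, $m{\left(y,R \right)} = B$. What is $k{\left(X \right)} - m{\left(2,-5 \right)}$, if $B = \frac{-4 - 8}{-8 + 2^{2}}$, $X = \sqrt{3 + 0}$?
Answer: $-4$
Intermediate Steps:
$X = \sqrt{3} \approx 1.732$
$B = 3$ ($B = - \frac{12}{-8 + 4} = - \frac{12}{-4} = \left(-12\right) \left(- \frac{1}{4}\right) = 3$)
$m{\left(y,R \right)} = 3$
$k{\left(X \right)} - m{\left(2,-5 \right)} = -1 - 3 = -4$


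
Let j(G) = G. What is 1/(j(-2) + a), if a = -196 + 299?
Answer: 1/101 ≈ 0.0099010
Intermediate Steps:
a = 103
1/(j(-2) + a) = 1/(-2 + 103) = 1/101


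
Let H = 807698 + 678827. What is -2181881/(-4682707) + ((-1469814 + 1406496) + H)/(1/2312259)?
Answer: 15409960809178839272/4682707 ≈ 3.2908e+12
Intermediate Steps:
H = 1486525
-2181881/(-4682707) + ((-1469814 + 1406496) + H)/(1/2312259) = -2181881/(-4682707) + ((-1469814 + 1406496) + 1486525)/(1/2312259) = -2181881*(-1/4682707) + (-63318 + 1486525)/(1/2312259) = 2181881/4682707 + 1423207*2312259 = 2181881/4682707 + 3290823194613 = 15409960809178839272/4682707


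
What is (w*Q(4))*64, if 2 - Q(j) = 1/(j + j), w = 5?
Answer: 600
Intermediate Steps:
Q(j) = 2 - 1/(2*j) (Q(j) = 2 - 1/(j + j) = 2 - 1/(2*j))
(w*Q(4))*64 = (5*(2 - ½/4))*64 = (5*(2 - ½*¼))*64 = (5*(2 - ⅛))*64 = (5*(15/8))*64 = (75/8)*64 = 600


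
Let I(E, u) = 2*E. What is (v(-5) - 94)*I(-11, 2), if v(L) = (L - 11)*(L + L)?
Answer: -1452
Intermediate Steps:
v(L) = 2*L*(-11 + L) (v(L) = (-11 + L)*(2*L) = 2*L*(-11 + L))
(v(-5) - 94)*I(-11, 2) = (2*(-5)*(-11 - 5) - 94)*(2*(-11)) = (2*(-5)*(-16) - 94)*(-22) = (160 - 94)*(-22) = 66*(-22) = -1452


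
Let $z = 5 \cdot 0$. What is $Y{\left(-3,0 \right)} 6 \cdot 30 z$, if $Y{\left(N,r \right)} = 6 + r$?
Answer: $0$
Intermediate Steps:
$z = 0$
$Y{\left(-3,0 \right)} 6 \cdot 30 z = \left(6 + 0\right) 6 \cdot 30 \cdot 0 = 6 \cdot 6 \cdot 30 \cdot 0 = 36 \cdot 30 \cdot 0 = 1080 \cdot 0 = 0$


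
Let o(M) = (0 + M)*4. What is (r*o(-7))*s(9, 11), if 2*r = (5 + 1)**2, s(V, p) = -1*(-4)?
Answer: -2016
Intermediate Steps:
s(V, p) = 4
r = 18 (r = (5 + 1)**2/2 = (1/2)*6**2 = (1/2)*36 = 18)
o(M) = 4*M (o(M) = M*4 = 4*M)
(r*o(-7))*s(9, 11) = (18*(4*(-7)))*4 = (18*(-28))*4 = -504*4 = -2016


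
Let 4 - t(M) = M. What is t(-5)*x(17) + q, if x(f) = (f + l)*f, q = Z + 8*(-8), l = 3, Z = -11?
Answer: 2985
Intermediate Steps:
q = -75 (q = -11 + 8*(-8) = -11 - 64 = -75)
t(M) = 4 - M
x(f) = f*(3 + f) (x(f) = (f + 3)*f = (3 + f)*f = f*(3 + f))
t(-5)*x(17) + q = (4 - 1*(-5))*(17*(3 + 17)) - 75 = (4 + 5)*(17*20) - 75 = 9*340 - 75 = 3060 - 75 = 2985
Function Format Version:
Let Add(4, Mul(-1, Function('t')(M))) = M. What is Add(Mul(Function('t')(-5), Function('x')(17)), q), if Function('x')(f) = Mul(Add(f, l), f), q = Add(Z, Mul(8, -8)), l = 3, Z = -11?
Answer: 2985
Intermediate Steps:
q = -75 (q = Add(-11, Mul(8, -8)) = Add(-11, -64) = -75)
Function('t')(M) = Add(4, Mul(-1, M))
Function('x')(f) = Mul(f, Add(3, f)) (Function('x')(f) = Mul(Add(f, 3), f) = Mul(Add(3, f), f) = Mul(f, Add(3, f)))
Add(Mul(Function('t')(-5), Function('x')(17)), q) = Add(Mul(Add(4, Mul(-1, -5)), Mul(17, Add(3, 17))), -75) = Add(Mul(Add(4, 5), Mul(17, 20)), -75) = Add(Mul(9, 340), -75) = Add(3060, -75) = 2985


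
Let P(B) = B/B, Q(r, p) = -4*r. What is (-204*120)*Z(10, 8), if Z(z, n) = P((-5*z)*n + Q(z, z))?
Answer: -24480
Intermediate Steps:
P(B) = 1
Z(z, n) = 1
(-204*120)*Z(10, 8) = -204*120*1 = -24480*1 = -24480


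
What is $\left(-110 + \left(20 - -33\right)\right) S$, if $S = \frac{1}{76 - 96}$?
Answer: $\frac{57}{20} \approx 2.85$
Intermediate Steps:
$S = - \frac{1}{20}$ ($S = \frac{1}{-20} = - \frac{1}{20} \approx -0.05$)
$\left(-110 + \left(20 - -33\right)\right) S = \left(-110 + \left(20 - -33\right)\right) \left(- \frac{1}{20}\right) = \left(-110 + \left(20 + 33\right)\right) \left(- \frac{1}{20}\right) = \left(-110 + 53\right) \left(- \frac{1}{20}\right) = \left(-57\right) \left(- \frac{1}{20}\right) = \frac{57}{20}$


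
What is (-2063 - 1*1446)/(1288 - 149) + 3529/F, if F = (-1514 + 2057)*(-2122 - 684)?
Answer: -5350535453/1735446462 ≈ -3.0831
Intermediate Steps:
F = -1523658 (F = 543*(-2806) = -1523658)
(-2063 - 1*1446)/(1288 - 149) + 3529/F = (-2063 - 1*1446)/(1288 - 149) + 3529/(-1523658) = (-2063 - 1446)/1139 + 3529*(-1/1523658) = -3509*1/1139 - 3529/1523658 = -3509/1139 - 3529/1523658 = -5350535453/1735446462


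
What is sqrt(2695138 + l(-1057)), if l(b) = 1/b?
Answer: 3*sqrt(334571137145)/1057 ≈ 1641.7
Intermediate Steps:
sqrt(2695138 + l(-1057)) = sqrt(2695138 + 1/(-1057)) = sqrt(2695138 - 1/1057) = sqrt(2848760865/1057) = 3*sqrt(334571137145)/1057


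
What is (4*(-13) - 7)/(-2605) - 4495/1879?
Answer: -11598614/4894795 ≈ -2.3696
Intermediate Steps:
(4*(-13) - 7)/(-2605) - 4495/1879 = (-52 - 7)*(-1/2605) - 4495*1/1879 = -59*(-1/2605) - 4495/1879 = 59/2605 - 4495/1879 = -11598614/4894795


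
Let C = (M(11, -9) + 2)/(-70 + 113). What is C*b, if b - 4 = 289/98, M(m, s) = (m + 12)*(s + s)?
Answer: -140286/2107 ≈ -66.581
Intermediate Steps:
M(m, s) = 2*s*(12 + m) (M(m, s) = (12 + m)*(2*s) = 2*s*(12 + m))
b = 681/98 (b = 4 + 289/98 = 681/98 ≈ 6.9490)
C = -412/43 (C = (2*(-9)*(12 + 11) + 2)/(-70 + 113) = (2*(-9)*23 + 2)/43 = (-414 + 2)*(1/43) = -412*1/43 = -412/43 ≈ -9.5814)
C*b = -412/43*681/98 = -140286/2107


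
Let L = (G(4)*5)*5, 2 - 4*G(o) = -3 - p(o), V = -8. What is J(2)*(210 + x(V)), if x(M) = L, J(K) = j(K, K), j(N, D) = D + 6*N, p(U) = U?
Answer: 7455/2 ≈ 3727.5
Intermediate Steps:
G(o) = 5/4 + o/4 (G(o) = ½ - (-3 - o)/4 = ½ + (¾ + o/4) = 5/4 + o/4)
J(K) = 7*K (J(K) = K + 6*K = 7*K)
L = 225/4 (L = ((5/4 + (¼)*4)*5)*5 = ((5/4 + 1)*5)*5 = ((9/4)*5)*5 = (45/4)*5 = 225/4 ≈ 56.250)
x(M) = 225/4
J(2)*(210 + x(V)) = (7*2)*(210 + 225/4) = 14*(1065/4) = 7455/2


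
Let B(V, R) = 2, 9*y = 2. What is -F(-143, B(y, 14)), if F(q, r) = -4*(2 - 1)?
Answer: 4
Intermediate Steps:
y = 2/9 (y = (⅑)*2 = 2/9 ≈ 0.22222)
F(q, r) = -4 (F(q, r) = -4*1 = -4)
-F(-143, B(y, 14)) = -1*(-4) = 4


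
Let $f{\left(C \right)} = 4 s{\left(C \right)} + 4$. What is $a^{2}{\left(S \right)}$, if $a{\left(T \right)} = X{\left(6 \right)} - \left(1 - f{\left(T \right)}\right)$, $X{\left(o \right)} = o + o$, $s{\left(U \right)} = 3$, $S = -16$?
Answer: $729$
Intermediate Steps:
$X{\left(o \right)} = 2 o$
$f{\left(C \right)} = 16$ ($f{\left(C \right)} = 4 \cdot 3 + 4 = 12 + 4 = 16$)
$a{\left(T \right)} = 27$ ($a{\left(T \right)} = 2 \cdot 6 - \left(1 - 16\right) = 12 - \left(1 - 16\right) = 12 - -15 = 12 + 15 = 27$)
$a^{2}{\left(S \right)} = 27^{2} = 729$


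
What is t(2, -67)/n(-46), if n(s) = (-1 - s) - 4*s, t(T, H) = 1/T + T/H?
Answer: 63/30686 ≈ 0.0020531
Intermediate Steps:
t(T, H) = 1/T + T/H
n(s) = -1 - 5*s
t(2, -67)/n(-46) = (1/2 + 2/(-67))/(-1 - 5*(-46)) = (½ + 2*(-1/67))/(-1 + 230) = (½ - 2/67)/229 = (63/134)*(1/229) = 63/30686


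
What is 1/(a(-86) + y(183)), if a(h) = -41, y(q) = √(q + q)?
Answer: -41/1315 - √366/1315 ≈ -0.045727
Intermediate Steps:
y(q) = √2*√q (y(q) = √(2*q) = √2*√q)
1/(a(-86) + y(183)) = 1/(-41 + √2*√183) = 1/(-41 + √366)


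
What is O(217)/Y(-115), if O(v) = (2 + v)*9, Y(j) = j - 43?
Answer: -1971/158 ≈ -12.475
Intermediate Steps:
Y(j) = -43 + j
O(v) = 18 + 9*v
O(217)/Y(-115) = (18 + 9*217)/(-43 - 115) = (18 + 1953)/(-158) = 1971*(-1/158) = -1971/158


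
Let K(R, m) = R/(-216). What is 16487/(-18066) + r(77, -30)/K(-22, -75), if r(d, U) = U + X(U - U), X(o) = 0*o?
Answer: -58715197/198726 ≈ -295.46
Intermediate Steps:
X(o) = 0
r(d, U) = U (r(d, U) = U + 0 = U)
K(R, m) = -R/216 (K(R, m) = R*(-1/216) = -R/216)
16487/(-18066) + r(77, -30)/K(-22, -75) = 16487/(-18066) - 30/((-1/216*(-22))) = 16487*(-1/18066) - 30/11/108 = -16487/18066 - 30*108/11 = -16487/18066 - 3240/11 = -58715197/198726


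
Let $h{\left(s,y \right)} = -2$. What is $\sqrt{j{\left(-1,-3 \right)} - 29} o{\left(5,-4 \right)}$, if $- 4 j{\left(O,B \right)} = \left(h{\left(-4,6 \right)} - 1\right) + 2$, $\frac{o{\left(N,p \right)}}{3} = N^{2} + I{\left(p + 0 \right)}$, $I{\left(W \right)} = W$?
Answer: $\frac{63 i \sqrt{115}}{2} \approx 337.8 i$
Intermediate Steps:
$o{\left(N,p \right)} = 3 p + 3 N^{2}$ ($o{\left(N,p \right)} = 3 \left(N^{2} + \left(p + 0\right)\right) = 3 \left(N^{2} + p\right) = 3 \left(p + N^{2}\right) = 3 p + 3 N^{2}$)
$j{\left(O,B \right)} = \frac{1}{4}$ ($j{\left(O,B \right)} = - \frac{\left(-2 - 1\right) + 2}{4} = - \frac{-3 + 2}{4} = \left(- \frac{1}{4}\right) \left(-1\right) = \frac{1}{4}$)
$\sqrt{j{\left(-1,-3 \right)} - 29} o{\left(5,-4 \right)} = \sqrt{\frac{1}{4} - 29} \left(3 \left(-4\right) + 3 \cdot 5^{2}\right) = \sqrt{- \frac{115}{4}} \left(-12 + 3 \cdot 25\right) = \frac{i \sqrt{115}}{2} \left(-12 + 75\right) = \frac{i \sqrt{115}}{2} \cdot 63 = \frac{63 i \sqrt{115}}{2}$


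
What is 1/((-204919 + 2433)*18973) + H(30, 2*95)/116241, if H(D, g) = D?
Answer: 38417630033/148856941221866 ≈ 0.00025808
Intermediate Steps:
1/((-204919 + 2433)*18973) + H(30, 2*95)/116241 = 1/((-204919 + 2433)*18973) + 30/116241 = (1/18973)/(-202486) + 30*(1/116241) = -1/202486*1/18973 + 10/38747 = -1/3841766878 + 10/38747 = 38417630033/148856941221866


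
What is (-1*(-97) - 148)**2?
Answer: 2601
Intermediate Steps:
(-1*(-97) - 148)**2 = (97 - 148)**2 = (-51)**2 = 2601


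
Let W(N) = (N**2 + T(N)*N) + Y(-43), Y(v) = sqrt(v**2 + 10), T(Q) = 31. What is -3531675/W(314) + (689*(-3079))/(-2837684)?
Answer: -151537622564465047/4757331434293292 + 6558825*sqrt(11)/1676483863 ≈ -31.841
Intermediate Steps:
Y(v) = sqrt(10 + v**2)
W(N) = N**2 + 13*sqrt(11) + 31*N (W(N) = (N**2 + 31*N) + sqrt(10 + (-43)**2) = (N**2 + 31*N) + sqrt(10 + 1849) = (N**2 + 31*N) + sqrt(1859) = (N**2 + 31*N) + 13*sqrt(11) = N**2 + 13*sqrt(11) + 31*N)
-3531675/W(314) + (689*(-3079))/(-2837684) = -3531675/(314**2 + 13*sqrt(11) + 31*314) + (689*(-3079))/(-2837684) = -3531675/(98596 + 13*sqrt(11) + 9734) - 2121431*(-1/2837684) = -3531675/(108330 + 13*sqrt(11)) + 2121431/2837684 = 2121431/2837684 - 3531675/(108330 + 13*sqrt(11))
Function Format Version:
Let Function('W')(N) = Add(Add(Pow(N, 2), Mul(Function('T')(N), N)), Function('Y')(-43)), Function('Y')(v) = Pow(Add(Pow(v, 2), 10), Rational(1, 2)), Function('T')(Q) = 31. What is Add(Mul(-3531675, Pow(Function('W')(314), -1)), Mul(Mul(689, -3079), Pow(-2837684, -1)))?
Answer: Add(Rational(-151537622564465047, 4757331434293292), Mul(Rational(6558825, 1676483863), Pow(11, Rational(1, 2)))) ≈ -31.841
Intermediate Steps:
Function('Y')(v) = Pow(Add(10, Pow(v, 2)), Rational(1, 2))
Function('W')(N) = Add(Pow(N, 2), Mul(13, Pow(11, Rational(1, 2))), Mul(31, N)) (Function('W')(N) = Add(Add(Pow(N, 2), Mul(31, N)), Pow(Add(10, Pow(-43, 2)), Rational(1, 2))) = Add(Add(Pow(N, 2), Mul(31, N)), Pow(Add(10, 1849), Rational(1, 2))) = Add(Add(Pow(N, 2), Mul(31, N)), Pow(1859, Rational(1, 2))) = Add(Add(Pow(N, 2), Mul(31, N)), Mul(13, Pow(11, Rational(1, 2)))) = Add(Pow(N, 2), Mul(13, Pow(11, Rational(1, 2))), Mul(31, N)))
Add(Mul(-3531675, Pow(Function('W')(314), -1)), Mul(Mul(689, -3079), Pow(-2837684, -1))) = Add(Mul(-3531675, Pow(Add(Pow(314, 2), Mul(13, Pow(11, Rational(1, 2))), Mul(31, 314)), -1)), Mul(Mul(689, -3079), Pow(-2837684, -1))) = Add(Mul(-3531675, Pow(Add(98596, Mul(13, Pow(11, Rational(1, 2))), 9734), -1)), Mul(-2121431, Rational(-1, 2837684))) = Add(Mul(-3531675, Pow(Add(108330, Mul(13, Pow(11, Rational(1, 2)))), -1)), Rational(2121431, 2837684)) = Add(Rational(2121431, 2837684), Mul(-3531675, Pow(Add(108330, Mul(13, Pow(11, Rational(1, 2)))), -1)))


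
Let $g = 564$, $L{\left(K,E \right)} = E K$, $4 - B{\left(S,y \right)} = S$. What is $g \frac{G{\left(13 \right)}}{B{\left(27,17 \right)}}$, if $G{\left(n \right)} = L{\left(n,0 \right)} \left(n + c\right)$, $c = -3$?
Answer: $0$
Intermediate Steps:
$B{\left(S,y \right)} = 4 - S$
$G{\left(n \right)} = 0$ ($G{\left(n \right)} = 0 n \left(n - 3\right) = 0 \left(-3 + n\right) = 0$)
$g \frac{G{\left(13 \right)}}{B{\left(27,17 \right)}} = 564 \frac{0}{4 - 27} = 564 \frac{0}{-23} = 564 \cdot 0 \left(- \frac{1}{23}\right) = 564 \cdot 0 = 0$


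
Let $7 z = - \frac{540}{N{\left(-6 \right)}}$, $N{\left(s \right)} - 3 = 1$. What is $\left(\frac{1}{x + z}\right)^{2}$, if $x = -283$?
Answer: $\frac{49}{4477456} \approx 1.0944 \cdot 10^{-5}$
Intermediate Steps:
$N{\left(s \right)} = 4$ ($N{\left(s \right)} = 3 + 1 = 4$)
$z = - \frac{135}{7}$ ($z = \frac{\left(-540\right) \frac{1}{4}}{7} = \frac{1}{7} \left(-135\right) = - \frac{135}{7} \approx -19.286$)
$\left(\frac{1}{x + z}\right)^{2} = \left(\frac{1}{-283 - \frac{135}{7}}\right)^{2} = \left(\frac{1}{- \frac{2116}{7}}\right)^{2} = \left(- \frac{7}{2116}\right)^{2} = \frac{49}{4477456}$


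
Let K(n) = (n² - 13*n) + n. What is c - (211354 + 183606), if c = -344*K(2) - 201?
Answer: -388281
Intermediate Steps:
K(n) = n² - 12*n
c = 6679 (c = -688*(-12 + 2) - 201 = -688*(-10) - 201 = -344*(-20) - 201 = 6880 - 201 = 6679)
c - (211354 + 183606) = 6679 - (211354 + 183606) = 6679 - 1*394960 = 6679 - 394960 = -388281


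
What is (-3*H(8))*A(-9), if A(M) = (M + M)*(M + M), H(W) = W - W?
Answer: 0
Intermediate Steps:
H(W) = 0
A(M) = 4*M**2 (A(M) = (2*M)*(2*M) = 4*M**2)
(-3*H(8))*A(-9) = (-3*0)*(4*(-9)**2) = 0*(4*81) = 0*324 = 0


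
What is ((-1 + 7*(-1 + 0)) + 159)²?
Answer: 22801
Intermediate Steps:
((-1 + 7*(-1 + 0)) + 159)² = ((-1 + 7*(-1)) + 159)² = ((-1 - 7) + 159)² = (-8 + 159)² = 151² = 22801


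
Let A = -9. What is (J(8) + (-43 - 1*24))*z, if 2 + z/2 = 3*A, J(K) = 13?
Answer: 3132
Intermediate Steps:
z = -58 (z = -4 + 2*(3*(-9)) = -4 + 2*(-27) = -4 - 54 = -58)
(J(8) + (-43 - 1*24))*z = (13 + (-43 - 1*24))*(-58) = (13 + (-43 - 24))*(-58) = (13 - 67)*(-58) = -54*(-58) = 3132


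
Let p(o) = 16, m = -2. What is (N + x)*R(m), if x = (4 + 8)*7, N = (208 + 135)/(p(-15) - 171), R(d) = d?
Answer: -25354/155 ≈ -163.57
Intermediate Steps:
N = -343/155 (N = (208 + 135)/(16 - 171) = 343/(-155) = 343*(-1/155) = -343/155 ≈ -2.2129)
x = 84 (x = 12*7 = 84)
(N + x)*R(m) = (-343/155 + 84)*(-2) = (12677/155)*(-2) = -25354/155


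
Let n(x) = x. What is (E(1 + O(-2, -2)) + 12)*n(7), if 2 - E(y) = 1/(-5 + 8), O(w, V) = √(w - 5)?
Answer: 287/3 ≈ 95.667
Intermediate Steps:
O(w, V) = √(-5 + w)
E(y) = 5/3 (E(y) = 2 - 1/(-5 + 8) = 2 - 1/3 = 2 - 1*⅓ = 2 - ⅓ = 5/3)
(E(1 + O(-2, -2)) + 12)*n(7) = (5/3 + 12)*7 = (41/3)*7 = 287/3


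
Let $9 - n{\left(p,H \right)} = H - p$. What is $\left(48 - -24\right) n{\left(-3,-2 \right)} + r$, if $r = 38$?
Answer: $614$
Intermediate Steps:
$n{\left(p,H \right)} = 9 + p - H$ ($n{\left(p,H \right)} = 9 - \left(H - p\right) = 9 + p - H$)
$\left(48 - -24\right) n{\left(-3,-2 \right)} + r = \left(48 - -24\right) \left(9 - 3 - -2\right) + 38 = \left(48 + 24\right) \left(9 - 3 + 2\right) + 38 = 72 \cdot 8 + 38 = 576 + 38 = 614$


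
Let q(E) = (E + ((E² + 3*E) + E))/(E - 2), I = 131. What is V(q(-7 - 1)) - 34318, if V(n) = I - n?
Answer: -170923/5 ≈ -34185.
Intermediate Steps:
q(E) = (E² + 5*E)/(-2 + E) (q(E) = (E + (E² + 4*E))/(-2 + E) = (E² + 5*E)/(-2 + E))
V(n) = 131 - n
V(q(-7 - 1)) - 34318 = (131 - (-7 - 1)*(5 + (-7 - 1))/(-2 + (-7 - 1))) - 34318 = (131 - (-8)*(5 - 8)/(-2 - 8)) - 34318 = (131 - (-8)*(-3)/(-10)) - 34318 = (131 - (-8)*(-1)*(-3)/10) - 34318 = (131 - 1*(-12/5)) - 34318 = (131 + 12/5) - 34318 = 667/5 - 34318 = -170923/5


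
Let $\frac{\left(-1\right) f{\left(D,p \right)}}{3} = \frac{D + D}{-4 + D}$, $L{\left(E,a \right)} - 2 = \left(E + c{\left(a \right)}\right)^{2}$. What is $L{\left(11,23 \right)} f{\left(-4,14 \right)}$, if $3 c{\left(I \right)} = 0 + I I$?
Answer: $- \frac{315862}{3} \approx -1.0529 \cdot 10^{5}$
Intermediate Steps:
$c{\left(I \right)} = \frac{I^{2}}{3}$ ($c{\left(I \right)} = \frac{0 + I I}{3} = \frac{0 + I^{2}}{3} = \frac{I^{2}}{3}$)
$L{\left(E,a \right)} = 2 + \left(E + \frac{a^{2}}{3}\right)^{2}$
$f{\left(D,p \right)} = - \frac{6 D}{-4 + D}$ ($f{\left(D,p \right)} = - 3 \frac{D + D}{-4 + D} = - 3 \frac{2 D}{-4 + D} = - \frac{6 D}{-4 + D}$)
$L{\left(11,23 \right)} f{\left(-4,14 \right)} = \left(2 + \frac{\left(23^{2} + 3 \cdot 11\right)^{2}}{9}\right) \left(\left(-6\right) \left(-4\right) \frac{1}{-4 - 4}\right) = \left(2 + \frac{\left(529 + 33\right)^{2}}{9}\right) \left(\left(-6\right) \left(-4\right) \frac{1}{-8}\right) = \left(2 + \frac{562^{2}}{9}\right) \left(\left(-6\right) \left(-4\right) \left(- \frac{1}{8}\right)\right) = \left(2 + \frac{1}{9} \cdot 315844\right) \left(-3\right) = \left(2 + \frac{315844}{9}\right) \left(-3\right) = \frac{315862}{9} \left(-3\right) = - \frac{315862}{3}$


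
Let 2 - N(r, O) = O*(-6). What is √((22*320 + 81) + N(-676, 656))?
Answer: √11059 ≈ 105.16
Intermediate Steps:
N(r, O) = 2 + 6*O (N(r, O) = 2 - O*(-6) = 2 - (-6)*O = 2 + 6*O)
√((22*320 + 81) + N(-676, 656)) = √((22*320 + 81) + (2 + 6*656)) = √((7040 + 81) + (2 + 3936)) = √(7121 + 3938) = √11059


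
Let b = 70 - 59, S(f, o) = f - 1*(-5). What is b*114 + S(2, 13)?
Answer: 1261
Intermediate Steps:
S(f, o) = 5 + f (S(f, o) = f + 5 = 5 + f)
b = 11
b*114 + S(2, 13) = 11*114 + (5 + 2) = 1254 + 7 = 1261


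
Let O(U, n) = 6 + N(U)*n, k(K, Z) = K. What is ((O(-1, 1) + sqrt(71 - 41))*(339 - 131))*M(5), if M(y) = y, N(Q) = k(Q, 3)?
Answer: 5200 + 1040*sqrt(30) ≈ 10896.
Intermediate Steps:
N(Q) = Q
O(U, n) = 6 + U*n
((O(-1, 1) + sqrt(71 - 41))*(339 - 131))*M(5) = (((6 - 1*1) + sqrt(71 - 41))*(339 - 131))*5 = (((6 - 1) + sqrt(30))*208)*5 = ((5 + sqrt(30))*208)*5 = (1040 + 208*sqrt(30))*5 = 5200 + 1040*sqrt(30)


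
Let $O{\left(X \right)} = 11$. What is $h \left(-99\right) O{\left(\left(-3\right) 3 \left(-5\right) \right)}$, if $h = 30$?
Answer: $-32670$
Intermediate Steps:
$h \left(-99\right) O{\left(\left(-3\right) 3 \left(-5\right) \right)} = 30 \left(-99\right) 11 = \left(-2970\right) 11 = -32670$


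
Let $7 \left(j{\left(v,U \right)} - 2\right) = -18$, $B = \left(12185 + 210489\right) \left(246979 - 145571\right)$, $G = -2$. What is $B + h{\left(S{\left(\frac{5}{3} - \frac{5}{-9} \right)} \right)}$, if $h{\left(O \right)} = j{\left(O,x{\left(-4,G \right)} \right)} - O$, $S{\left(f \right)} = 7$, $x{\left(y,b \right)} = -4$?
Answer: $\frac{158066474891}{7} \approx 2.2581 \cdot 10^{10}$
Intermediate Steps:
$B = 22580924992$ ($B = 222674 \cdot 101408 = 22580924992$)
$j{\left(v,U \right)} = - \frac{4}{7}$ ($j{\left(v,U \right)} = 2 + \frac{1}{7} \left(-18\right) = 2 - \frac{18}{7} = - \frac{4}{7}$)
$h{\left(O \right)} = - \frac{4}{7} - O$
$B + h{\left(S{\left(\frac{5}{3} - \frac{5}{-9} \right)} \right)} = 22580924992 - \frac{53}{7} = \frac{158066474891}{7}$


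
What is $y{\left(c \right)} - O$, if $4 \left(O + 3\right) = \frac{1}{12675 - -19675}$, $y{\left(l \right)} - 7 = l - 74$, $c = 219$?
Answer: $\frac{20056999}{129400} \approx 155.0$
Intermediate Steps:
$y{\left(l \right)} = -67 + l$ ($y{\left(l \right)} = 7 + \left(l - 74\right) = 7 + \left(-74 + l\right) = -67 + l$)
$O = - \frac{388199}{129400}$ ($O = -3 + \frac{1}{4 \left(12675 - -19675\right)} = -3 + \frac{1}{4 \left(12675 + \left(-931 + 20606\right)\right)} = -3 + \frac{1}{4 \left(12675 + 19675\right)} = -3 + \frac{1}{4 \cdot 32350} = -3 + \frac{1}{4} \cdot \frac{1}{32350} = -3 + \frac{1}{129400} = - \frac{388199}{129400} \approx -3.0$)
$y{\left(c \right)} - O = \left(-67 + 219\right) - - \frac{388199}{129400} = 152 + \frac{388199}{129400} = \frac{20056999}{129400}$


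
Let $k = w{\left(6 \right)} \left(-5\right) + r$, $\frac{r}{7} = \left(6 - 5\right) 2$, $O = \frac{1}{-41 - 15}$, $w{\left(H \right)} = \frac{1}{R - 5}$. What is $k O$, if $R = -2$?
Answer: $- \frac{103}{392} \approx -0.26275$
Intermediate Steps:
$w{\left(H \right)} = - \frac{1}{7}$ ($w{\left(H \right)} = \frac{1}{-2 - 5} = \frac{1}{-7} = - \frac{1}{7}$)
$O = - \frac{1}{56}$ ($O = \frac{1}{-56} = - \frac{1}{56} \approx -0.017857$)
$r = 14$ ($r = 7 \left(6 - 5\right) 2 = 7 \cdot 1 \cdot 2 = 7 \cdot 2 = 14$)
$k = \frac{103}{7}$ ($k = \left(- \frac{1}{7}\right) \left(-5\right) + 14 = \frac{5}{7} + 14 = \frac{103}{7} \approx 14.714$)
$k O = \frac{103}{7} \left(- \frac{1}{56}\right) = - \frac{103}{392}$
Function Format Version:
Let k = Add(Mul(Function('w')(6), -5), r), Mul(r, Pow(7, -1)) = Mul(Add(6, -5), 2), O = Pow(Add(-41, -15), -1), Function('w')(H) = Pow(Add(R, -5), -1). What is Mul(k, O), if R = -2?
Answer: Rational(-103, 392) ≈ -0.26275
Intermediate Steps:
Function('w')(H) = Rational(-1, 7) (Function('w')(H) = Pow(Add(-2, -5), -1) = Pow(-7, -1) = Rational(-1, 7))
O = Rational(-1, 56) (O = Pow(-56, -1) = Rational(-1, 56) ≈ -0.017857)
r = 14 (r = Mul(7, Mul(Add(6, -5), 2)) = Mul(7, Mul(1, 2)) = Mul(7, 2) = 14)
k = Rational(103, 7) (k = Add(Mul(Rational(-1, 7), -5), 14) = Add(Rational(5, 7), 14) = Rational(103, 7) ≈ 14.714)
Mul(k, O) = Mul(Rational(103, 7), Rational(-1, 56)) = Rational(-103, 392)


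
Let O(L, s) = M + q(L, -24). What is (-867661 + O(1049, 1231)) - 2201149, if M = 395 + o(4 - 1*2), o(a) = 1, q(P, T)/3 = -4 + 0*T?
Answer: -3068426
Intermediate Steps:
q(P, T) = -12 (q(P, T) = 3*(-4 + 0*T) = 3*(-4 + 0) = 3*(-4) = -12)
M = 396 (M = 395 + 1 = 396)
O(L, s) = 384 (O(L, s) = 396 - 12 = 384)
(-867661 + O(1049, 1231)) - 2201149 = (-867661 + 384) - 2201149 = -867277 - 2201149 = -3068426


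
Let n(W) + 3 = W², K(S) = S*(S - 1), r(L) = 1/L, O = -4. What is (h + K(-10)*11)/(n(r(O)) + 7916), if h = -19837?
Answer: -14192/6029 ≈ -2.3540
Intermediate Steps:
K(S) = S*(-1 + S)
n(W) = -3 + W²
(h + K(-10)*11)/(n(r(O)) + 7916) = (-19837 - 10*(-1 - 10)*11)/((-3 + (1/(-4))²) + 7916) = (-19837 - 10*(-11)*11)/((-3 + (-¼)²) + 7916) = (-19837 + 110*11)/((-3 + 1/16) + 7916) = (-19837 + 1210)/(-47/16 + 7916) = -18627/126609/16 = -18627*16/126609 = -14192/6029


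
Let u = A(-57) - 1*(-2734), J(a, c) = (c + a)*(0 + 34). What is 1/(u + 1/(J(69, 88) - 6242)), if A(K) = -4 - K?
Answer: 904/2519447 ≈ 0.00035881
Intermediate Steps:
J(a, c) = 34*a + 34*c (J(a, c) = (a + c)*34 = 34*a + 34*c)
u = 2787 (u = (-4 - 1*(-57)) - 1*(-2734) = (-4 + 57) + 2734 = 53 + 2734 = 2787)
1/(u + 1/(J(69, 88) - 6242)) = 1/(2787 + 1/((34*69 + 34*88) - 6242)) = 1/(2787 + 1/((2346 + 2992) - 6242)) = 1/(2787 + 1/(5338 - 6242)) = 1/(2787 + 1/(-904)) = 1/(2787 - 1/904) = 1/(2519447/904) = 904/2519447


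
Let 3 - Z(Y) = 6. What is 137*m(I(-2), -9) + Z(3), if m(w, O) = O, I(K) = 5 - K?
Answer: -1236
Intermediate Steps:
Z(Y) = -3 (Z(Y) = 3 - 1*6 = 3 - 6 = -3)
137*m(I(-2), -9) + Z(3) = 137*(-9) - 3 = -1233 - 3 = -1236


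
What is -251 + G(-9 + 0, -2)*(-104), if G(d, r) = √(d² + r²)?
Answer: -251 - 104*√85 ≈ -1209.8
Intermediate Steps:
-251 + G(-9 + 0, -2)*(-104) = -251 + √((-9 + 0)² + (-2)²)*(-104) = -251 + √((-9)² + 4)*(-104) = -251 + √(81 + 4)*(-104) = -251 + √85*(-104) = -251 - 104*√85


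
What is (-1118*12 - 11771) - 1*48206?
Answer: -73393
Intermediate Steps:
(-1118*12 - 11771) - 1*48206 = (-13416 - 11771) - 48206 = -25187 - 48206 = -73393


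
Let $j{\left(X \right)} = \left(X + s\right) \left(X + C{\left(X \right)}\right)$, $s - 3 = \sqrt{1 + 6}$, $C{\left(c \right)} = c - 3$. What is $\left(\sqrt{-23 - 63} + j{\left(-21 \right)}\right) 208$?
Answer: $168480 - 9360 \sqrt{7} + 208 i \sqrt{86} \approx 1.4372 \cdot 10^{5} + 1928.9 i$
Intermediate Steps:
$C{\left(c \right)} = -3 + c$ ($C{\left(c \right)} = c - 3 = -3 + c$)
$s = 3 + \sqrt{7}$ ($s = 3 + \sqrt{1 + 6} = 3 + \sqrt{7} \approx 5.6458$)
$j{\left(X \right)} = \left(-3 + 2 X\right) \left(3 + X + \sqrt{7}\right)$ ($j{\left(X \right)} = \left(X + \left(3 + \sqrt{7}\right)\right) \left(X + \left(-3 + X\right)\right) = \left(3 + X + \sqrt{7}\right) \left(-3 + 2 X\right) = \left(-3 + 2 X\right) \left(3 + X + \sqrt{7}\right)$)
$\left(\sqrt{-23 - 63} + j{\left(-21 \right)}\right) 208 = \left(\sqrt{-23 - 63} + \left(-9 - 3 \sqrt{7} + 2 \left(-21\right)^{2} + 3 \left(-21\right) + 2 \left(-21\right) \sqrt{7}\right)\right) 208 = \left(\sqrt{-86} - \left(-810 + 45 \sqrt{7}\right)\right) 208 = \left(i \sqrt{86} - \left(-810 + 45 \sqrt{7}\right)\right) 208 = \left(i \sqrt{86} + \left(810 - 45 \sqrt{7}\right)\right) 208 = \left(810 - 45 \sqrt{7} + i \sqrt{86}\right) 208 = 168480 - 9360 \sqrt{7} + 208 i \sqrt{86}$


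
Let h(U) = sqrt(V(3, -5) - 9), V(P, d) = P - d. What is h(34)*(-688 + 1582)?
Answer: 894*I ≈ 894.0*I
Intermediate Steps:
h(U) = I (h(U) = sqrt((3 - 1*(-5)) - 9) = sqrt((3 + 5) - 9) = sqrt(8 - 9) = sqrt(-1) = I)
h(34)*(-688 + 1582) = I*(-688 + 1582) = I*894 = 894*I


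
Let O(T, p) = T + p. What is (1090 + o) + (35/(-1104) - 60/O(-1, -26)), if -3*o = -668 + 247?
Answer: 4082119/3312 ≈ 1232.5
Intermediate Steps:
o = 421/3 (o = -(-668 + 247)/3 = -1/3*(-421) = 421/3 ≈ 140.33)
(1090 + o) + (35/(-1104) - 60/O(-1, -26)) = (1090 + 421/3) + (35/(-1104) - 60/(-1 - 26)) = 3691/3 + (35*(-1/1104) - 60/(-27)) = 3691/3 + (-35/1104 - 60*(-1/27)) = 3691/3 + (-35/1104 + 20/9) = 3691/3 + 7255/3312 = 4082119/3312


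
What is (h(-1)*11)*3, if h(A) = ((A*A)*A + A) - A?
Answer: -33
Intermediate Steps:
h(A) = A³ (h(A) = (A²*A + A) - A = (A³ + A) - A = (A + A³) - A = A³)
(h(-1)*11)*3 = ((-1)³*11)*3 = -1*11*3 = -11*3 = -33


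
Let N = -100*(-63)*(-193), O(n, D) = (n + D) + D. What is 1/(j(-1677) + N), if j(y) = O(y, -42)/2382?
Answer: -794/965425187 ≈ -8.2244e-7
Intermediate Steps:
O(n, D) = n + 2*D (O(n, D) = (D + n) + D = n + 2*D)
j(y) = -14/397 + y/2382 (j(y) = (y + 2*(-42))/2382 = (y - 84)*(1/2382) = (-84 + y)*(1/2382) = -14/397 + y/2382)
N = -1215900 (N = 6300*(-193) = -1215900)
1/(j(-1677) + N) = 1/((-14/397 + (1/2382)*(-1677)) - 1215900) = 1/((-14/397 - 559/794) - 1215900) = 1/(-587/794 - 1215900) = 1/(-965425187/794) = -794/965425187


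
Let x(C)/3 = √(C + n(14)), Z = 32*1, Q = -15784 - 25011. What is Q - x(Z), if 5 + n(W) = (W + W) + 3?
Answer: -40795 - 3*√58 ≈ -40818.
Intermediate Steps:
Q = -40795
n(W) = -2 + 2*W (n(W) = -5 + ((W + W) + 3) = -5 + (2*W + 3) = -5 + (3 + 2*W) = -2 + 2*W)
Z = 32
x(C) = 3*√(26 + C) (x(C) = 3*√(C + (-2 + 2*14)) = 3*√(C + (-2 + 28)) = 3*√(C + 26) = 3*√(26 + C))
Q - x(Z) = -40795 - 3*√(26 + 32) = -40795 - 3*√58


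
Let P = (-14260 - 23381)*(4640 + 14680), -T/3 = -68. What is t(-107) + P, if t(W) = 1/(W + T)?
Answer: -70540739639/97 ≈ -7.2722e+8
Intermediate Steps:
T = 204 (T = -3*(-68) = 204)
t(W) = 1/(204 + W) (t(W) = 1/(W + 204) = 1/(204 + W))
P = -727224120 (P = -37641*19320 = -727224120)
t(-107) + P = 1/(204 - 107) - 727224120 = 1/97 - 727224120 = -70540739639/97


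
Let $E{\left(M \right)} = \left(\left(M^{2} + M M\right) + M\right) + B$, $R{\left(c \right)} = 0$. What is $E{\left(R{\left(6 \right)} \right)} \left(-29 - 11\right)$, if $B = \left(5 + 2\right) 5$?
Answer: $-1400$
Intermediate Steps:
$B = 35$ ($B = 7 \cdot 5 = 35$)
$E{\left(M \right)} = 35 + M + 2 M^{2}$ ($E{\left(M \right)} = \left(\left(M^{2} + M M\right) + M\right) + 35 = \left(\left(M^{2} + M^{2}\right) + M\right) + 35 = \left(2 M^{2} + M\right) + 35 = \left(M + 2 M^{2}\right) + 35 = 35 + M + 2 M^{2}$)
$E{\left(R{\left(6 \right)} \right)} \left(-29 - 11\right) = \left(35 + 0 + 2 \cdot 0^{2}\right) \left(-29 - 11\right) = \left(35 + 0 + 2 \cdot 0\right) \left(-40\right) = \left(35 + 0 + 0\right) \left(-40\right) = 35 \left(-40\right) = -1400$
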